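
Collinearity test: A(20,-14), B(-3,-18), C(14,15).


20*(-18-15) - 3*(15+ 14) + 14*(-14+ 18)
= -660 - 87 + 56 = -691

No, not collinear (determinant = -691)


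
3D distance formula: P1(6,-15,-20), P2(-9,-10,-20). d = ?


dx=-15, dy=5, dz=0
d = sqrt(225+25+0) = sqrt(250) = 15.8114

15.8114


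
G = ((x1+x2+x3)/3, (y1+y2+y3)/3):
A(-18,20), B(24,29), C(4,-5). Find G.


Gx = (-18+24+4)/3 = 10/3 = 3.3333
Gy = (20+29- 5)/3 = 44/3 = 14.6667

G = (3.3333, 14.6667)


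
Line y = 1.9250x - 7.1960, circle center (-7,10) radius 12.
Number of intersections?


Substitute y = 1.9250x - 7.1960: (x+ 7)^2 + (1.9250x- 7.1960-10)^2 = 144
Expand to Ax^2 + Bx + C = 0, where b-k = -17.196
A = 1+m^2 = 4.705625
B = 2(m(b-k) - h) = 2(1.9250*(-17.196) + 7) = -52.2046
C = h^2 + (b-k)^2 - r^2 = 49 + 295.702416 - 144 = 200.702416
disc = B^2-4AC = 2725.3203 - 3777.7212 = -1052.4009
disc < 0

0 intersection points


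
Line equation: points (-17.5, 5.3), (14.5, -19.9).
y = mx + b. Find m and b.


m = (-25.2)/(32.0) = -0.7875
b = y1 - m*x1 = 5.3 - (-25.2*(-17.5))/(32.0) = 5.3 - 13.7812 = -8.4812

y = -0.7875x - 8.4812


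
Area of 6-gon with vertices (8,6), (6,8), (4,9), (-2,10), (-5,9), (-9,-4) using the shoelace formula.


sum(xi*y_{i+1}) = 8*8 + 6*9 + 4*10 - 2*9 - 5*(-4) - 9*6 = 106
sum(yi*x_{i+1}) = 6*6 + 8*4 + 9*(-2) + 10*(-5) + 9*(-9) - 4*8 = -113
Area = |106 + 113|/2 = 219/2 = 109.5000

109.5000 sq units


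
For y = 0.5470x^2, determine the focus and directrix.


a = 0.5470
1/(4a) = 0.4570
Focus = (0, 0.4570)
Directrix: y = -0.4570

Focus = (0, 0.4570), Directrix: y = -0.4570


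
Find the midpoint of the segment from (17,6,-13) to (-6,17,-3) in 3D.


Mx = (17- 6)/2 = 5.5000
My = (6+17)/2 = 11.5000
Mz = (-13- 3)/2 = -8.0000

M = (5.5000, 11.5000, -8.0000)


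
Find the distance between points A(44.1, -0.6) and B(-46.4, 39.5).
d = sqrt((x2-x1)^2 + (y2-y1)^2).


dx = -46.4 - 44.1 = -90.5
dy = 39.5 + 0.6 = 40.1
d = sqrt(8190.25 + 1608.01) = sqrt(9798.26) = 98.9862

98.9862


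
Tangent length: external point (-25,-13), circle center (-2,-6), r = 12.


d = sqrt((-25+ 2)^2 + (-13+ 6)^2) = sqrt(529+49) = 24.0416
L = sqrt(578.0000 - 144) = sqrt(434.0000) = 20.8327

20.8327


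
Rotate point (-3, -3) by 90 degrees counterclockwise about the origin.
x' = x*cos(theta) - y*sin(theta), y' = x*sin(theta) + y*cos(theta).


cos(90) = 0, sin(90) = 1
x' = -3*0 + 3*1 = 3
y' = -3*1 - 3*0 = -3

(3, -3)


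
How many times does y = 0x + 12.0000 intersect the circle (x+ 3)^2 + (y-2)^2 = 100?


Substitute y = 0x + 12.0000: (x+ 3)^2 + (0x+12.0000-2)^2 = 100
Expand to Ax^2 + Bx + C = 0, where b-k = 10
A = 1+m^2 = 1
B = 2(m(b-k) - h) = 2(0*10 + 3) = 6
C = h^2 + (b-k)^2 - r^2 = 9 + 100 - 100 = 9
disc = B^2-4AC = 36.0000 - 36.0000 = 0
disc = 0

1 intersection point (tangent)


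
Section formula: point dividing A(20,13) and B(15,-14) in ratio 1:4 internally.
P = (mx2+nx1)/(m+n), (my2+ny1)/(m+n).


Px = (1*15 + 4*20)/5 = 95/5 = 19.0000
Py = (1*(-14) + 4*13)/5 = 38/5 = 7.6000

P = (19.0000, 7.6000)


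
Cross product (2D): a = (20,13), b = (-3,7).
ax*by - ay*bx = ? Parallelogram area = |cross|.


cross = 20*7 - 13*(-3) = 140 + 39 = 179
Parallelogram area = |179| = 179

cross = 179, parallelogram area = 179


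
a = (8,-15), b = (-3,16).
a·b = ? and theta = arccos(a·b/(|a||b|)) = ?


a·b = 8*(-3) - 15*16 = -24 - 240 = -264
|a| = sqrt(64+225) = 17.0000
|b| = sqrt(9+256) = 16.2788
cos(theta) = -264/(sqrt(289)*sqrt(265)) = -264/sqrt(76585) = -0.953964
theta = arccos(-264/sqrt(76585)) = 162.5472 degrees

a·b = -264, theta = 162.5472 deg


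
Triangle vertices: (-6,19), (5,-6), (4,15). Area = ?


-6*(-6-15) = 126
5*(15-19) = -20
4*(19+ 6) = 100
sum = 206
Area = |206|/2 = 103.0000

103.0000 sq units


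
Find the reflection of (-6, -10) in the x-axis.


Reflection rule for x-axis: (x, -y)
(-6, -10) -> (-6, 10)

(-6, 10)


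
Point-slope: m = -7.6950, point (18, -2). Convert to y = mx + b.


y + 2 = -7.6950(x - 18)
y = -7.6950x - 2 + 7.6950*18
y = -7.6950x + 136.5100

y = -7.6950x + 136.5100


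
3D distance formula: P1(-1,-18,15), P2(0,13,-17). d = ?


dx=1, dy=31, dz=-32
d = sqrt(1+961+1024) = sqrt(1986) = 44.5646

44.5646


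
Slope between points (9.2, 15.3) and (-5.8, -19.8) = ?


dy = -19.8 - 15.3 = -35.1
dx = -5.8 - 9.2 = -15.0
m = -35.1/(-15.0) = 2.3400

m = 2.3400


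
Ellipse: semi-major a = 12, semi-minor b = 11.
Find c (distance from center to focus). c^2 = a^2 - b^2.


c^2 = 12^2 - 11^2 = 144 - 121 = 23
c = sqrt(23) = 4.7958

c = 4.7958


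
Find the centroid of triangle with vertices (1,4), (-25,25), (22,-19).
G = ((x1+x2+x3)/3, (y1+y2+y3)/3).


Gx = (1- 25+22)/3 = -2/3 = -0.6667
Gy = (4+25- 19)/3 = 10/3 = 3.3333

G = (-0.6667, 3.3333)


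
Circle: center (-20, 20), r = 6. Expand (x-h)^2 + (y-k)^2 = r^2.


(x+ 20)^2 + (y-20)^2 = 6^2
D = -2h = 40, E = -2k = -40
F = h^2+k^2-r^2 = 400+400-36 = 764

x^2 + y^2 + 40x - 40y + 764 = 0


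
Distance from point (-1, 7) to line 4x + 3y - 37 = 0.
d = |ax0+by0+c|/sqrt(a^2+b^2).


|4*(-1) + 3*7 - 37| = |-20| = 20
sqrt(16 + 9) = sqrt(25) = 5.0000
d = 20/sqrt(25) = 4.0000

4.0000


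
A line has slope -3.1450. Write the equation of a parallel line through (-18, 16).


Parallel lines have equal slopes.
m2 = -3.1450
b2 = 16 + 3.1450*(-18) = -40.6100

y = -3.1450x - 40.6100


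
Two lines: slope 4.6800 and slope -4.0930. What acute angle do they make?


m1-m2 = 8.773
1+m1*m2 = -18.15524
tan(theta) = |8.773/(-18.15524)| = 0.483221
theta = arctan(|8.773/(-18.15524)|) = 25.7908 degrees (acute angle)

25.7908 degrees


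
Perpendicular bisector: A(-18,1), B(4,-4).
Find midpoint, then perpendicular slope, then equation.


Midpoint = (-7, -1.5)
Slope of AB = dy/dx = -5/22 = -0.2273
Perp slope = -dx/dy = 22/5 = 4.4000
b = My - (perp slope)*Mx = -1.5 + (22*(-7))/(-5) = -1.5 + 30.8000 = 29.3000

y = 4.4000x + 29.3000


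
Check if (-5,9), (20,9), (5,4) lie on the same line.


-5*(9-4) + 20*(4-9) + 5*(9-9)
= -25 - 100 + 0 = -125

No, not collinear (determinant = -125)


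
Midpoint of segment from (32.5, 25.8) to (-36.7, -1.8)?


Mx = (32.5 - 36.7)/2 = -4.2/2 = -2.1000
My = (25.8 - 1.8)/2 = 24.0/2 = 12.0000

(-2.1000, 12.0000)


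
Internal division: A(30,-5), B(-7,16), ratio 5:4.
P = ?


Px = (5*(-7) + 4*30)/9 = 85/9 = 9.4444
Py = (5*16 + 4*(-5))/9 = 60/9 = 6.6667

P = (9.4444, 6.6667)


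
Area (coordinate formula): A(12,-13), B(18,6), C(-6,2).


12*(6-2) = 48
18*(2+ 13) = 270
-6*(-13-6) = 114
sum = 432
Area = |432|/2 = 216.0000

216.0000 sq units


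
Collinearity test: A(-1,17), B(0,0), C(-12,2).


-1*(0-2) + 0*(2-17) - 12*(17-0)
= 2 + 0 - 204 = -202

No, not collinear (determinant = -202)


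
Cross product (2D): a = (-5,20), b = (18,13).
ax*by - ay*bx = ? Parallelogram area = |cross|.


cross = -5*13 - 20*18 = -65 - 360 = -425
Parallelogram area = |-425| = 425

cross = -425, parallelogram area = 425


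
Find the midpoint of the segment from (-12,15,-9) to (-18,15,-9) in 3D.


Mx = (-12- 18)/2 = -15.0000
My = (15+15)/2 = 15.0000
Mz = (-9- 9)/2 = -9.0000

M = (-15.0000, 15.0000, -9.0000)


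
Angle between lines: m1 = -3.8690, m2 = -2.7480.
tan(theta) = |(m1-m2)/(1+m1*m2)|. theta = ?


m1-m2 = -1.121
1+m1*m2 = 11.632012
tan(theta) = |-1.121/11.632012| = 0.096372
theta = arctan(|-1.121/11.632012|) = 5.5047 degrees (acute angle)

5.5047 degrees


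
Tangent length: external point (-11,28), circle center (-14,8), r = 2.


d = sqrt((-11+ 14)^2 + (28-8)^2) = sqrt(9+400) = 20.2237
L = sqrt(409.0000 - 4) = sqrt(405.0000) = 20.1246

20.1246


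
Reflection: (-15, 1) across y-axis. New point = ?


Reflection rule for y-axis: (-x, y)
(-15, 1) -> (15, 1)

(15, 1)


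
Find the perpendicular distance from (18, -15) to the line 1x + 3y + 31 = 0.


|1*18 + 3*(-15) + 31| = |4| = 4
sqrt(1 + 9) = sqrt(10) = 3.1623
d = 4/sqrt(10) = 1.2649

1.2649


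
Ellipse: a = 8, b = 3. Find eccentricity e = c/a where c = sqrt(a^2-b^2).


c = sqrt(64-9) = sqrt(55) = 7.4162
e = c/a = sqrt(55)/8 = 0.9270

e = 0.9270


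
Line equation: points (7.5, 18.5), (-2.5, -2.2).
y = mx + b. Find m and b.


m = (-20.7)/(-10.0) = 2.0700
b = y1 - m*x1 = 18.5 - (-20.7*7.5)/(-10.0) = 18.5 - 15.5250 = 2.9750

y = 2.0700x + 2.9750


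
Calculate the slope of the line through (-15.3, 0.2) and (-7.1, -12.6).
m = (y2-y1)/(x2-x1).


dy = -12.6 - 0.2 = -12.8
dx = -7.1 + 15.3 = 8.2
m = -12.8/8.2 = -1.5610

m = -1.5610


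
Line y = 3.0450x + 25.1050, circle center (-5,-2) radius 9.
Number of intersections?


Substitute y = 3.0450x + 25.1050: (x+ 5)^2 + (3.0450x+25.1050+ 2)^2 = 81
Expand to Ax^2 + Bx + C = 0, where b-k = 27.105
A = 1+m^2 = 10.272025
B = 2(m(b-k) - h) = 2(3.0450*27.105 + 5) = 175.06945
C = h^2 + (b-k)^2 - r^2 = 25 + 734.681025 - 81 = 678.681025
disc = B^2-4AC = 30649.3123 - 27885.7138 = 2763.5985
disc > 0

2 intersection points


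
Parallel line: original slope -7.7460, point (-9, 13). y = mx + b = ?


Parallel lines have equal slopes.
m2 = -7.7460
b2 = 13 + 7.7460*(-9) = -56.7140

y = -7.7460x - 56.7140


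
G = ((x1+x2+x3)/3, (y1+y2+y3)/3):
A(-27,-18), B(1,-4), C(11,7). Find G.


Gx = (-27+1+11)/3 = -15/3 = -5.0000
Gy = (-18- 4+7)/3 = -15/3 = -5.0000

G = (-5.0000, -5.0000)


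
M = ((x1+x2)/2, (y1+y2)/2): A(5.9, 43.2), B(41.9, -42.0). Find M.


Mx = (5.9 + 41.9)/2 = 47.8/2 = 23.9000
My = (43.2 - 42.0)/2 = 1.2/2 = 0.6000

(23.9000, 0.6000)


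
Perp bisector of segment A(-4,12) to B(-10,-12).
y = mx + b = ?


Midpoint = (-7, 0)
Slope of AB = dy/dx = -24/(-6) = 4.0000
Perp slope = -dx/dy = -6/24 = -0.2500
b = My - (perp slope)*Mx = 0 + (-6*(-7))/(-24) = 0 - 1.7500 = -1.7500

y = -0.2500x - 1.7500


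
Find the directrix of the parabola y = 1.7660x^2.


a = 1.7660
1/(4a) = 0.1416
directrix: y = -0.1416 = -0.1416

y = -0.1416


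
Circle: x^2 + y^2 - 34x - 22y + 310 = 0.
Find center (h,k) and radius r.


h = -D/2 = 34/2 = 17
k = -E/2 = 22/2 = 11
r^2 = h^2 + k^2 - F = 289 + 121 - 310 = 100
r = 10

Center (17, 11), radius = 10


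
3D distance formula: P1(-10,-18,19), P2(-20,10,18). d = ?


dx=-10, dy=28, dz=-1
d = sqrt(100+784+1) = sqrt(885) = 29.7489

29.7489


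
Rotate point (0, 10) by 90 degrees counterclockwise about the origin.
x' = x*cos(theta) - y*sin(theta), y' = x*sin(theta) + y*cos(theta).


cos(90) = 0, sin(90) = 1
x' = 0*0 - 10*1 = -10
y' = 0*1 + 10*0 = 0

(-10, 0)


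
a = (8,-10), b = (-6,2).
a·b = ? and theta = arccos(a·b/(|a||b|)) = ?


a·b = 8*(-6) - 10*2 = -48 - 20 = -68
|a| = sqrt(64+100) = 12.8062
|b| = sqrt(36+4) = 6.3246
cos(theta) = -68/(sqrt(164)*sqrt(40)) = -68/sqrt(6560) = -0.839570
theta = arccos(-68/sqrt(6560)) = 147.0948 degrees

a·b = -68, theta = 147.0948 deg


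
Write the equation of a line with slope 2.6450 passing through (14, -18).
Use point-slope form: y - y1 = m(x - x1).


y + 18 = 2.6450(x - 14)
y = 2.6450x - 18 - 2.6450*14
y = 2.6450x - 55.0300

y = 2.6450x - 55.0300


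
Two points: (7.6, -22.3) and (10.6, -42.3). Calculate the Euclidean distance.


dx = 10.6 - 7.6 = 3.0
dy = -42.3 + 22.3 = -20
d = sqrt(9.0 + 400) = sqrt(409) = 20.2237

20.2237


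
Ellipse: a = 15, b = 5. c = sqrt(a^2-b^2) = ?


c^2 = 15^2 - 5^2 = 225 - 25 = 200
c = sqrt(200) = 14.1421

c = 14.1421


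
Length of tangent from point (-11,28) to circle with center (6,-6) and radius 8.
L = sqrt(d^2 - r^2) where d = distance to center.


d = sqrt((-11-6)^2 + (28+ 6)^2) = sqrt(289+1156) = 38.0132
L = sqrt(1445.0000 - 64) = sqrt(1381.0000) = 37.1618

37.1618


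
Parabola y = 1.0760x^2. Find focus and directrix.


a = 1.0760
1/(4a) = 0.2323
Focus = (0, 0.2323)
Directrix: y = -0.2323

Focus = (0, 0.2323), Directrix: y = -0.2323


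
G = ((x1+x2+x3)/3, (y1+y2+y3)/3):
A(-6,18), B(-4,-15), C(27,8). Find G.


Gx = (-6- 4+27)/3 = 17/3 = 5.6667
Gy = (18- 15+8)/3 = 11/3 = 3.6667

G = (5.6667, 3.6667)


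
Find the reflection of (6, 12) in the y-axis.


Reflection rule for y-axis: (-x, y)
(6, 12) -> (-6, 12)

(-6, 12)


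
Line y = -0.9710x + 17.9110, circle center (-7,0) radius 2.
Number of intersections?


Substitute y = -0.9710x + 17.9110: (x+ 7)^2 + (-0.9710x+17.9110-0)^2 = 4
Expand to Ax^2 + Bx + C = 0, where b-k = 17.911
A = 1+m^2 = 1.942841
B = 2(m(b-k) - h) = 2(-0.9710*17.911 + 7) = -20.783162
C = h^2 + (b-k)^2 - r^2 = 49 + 320.803921 - 4 = 365.803921
disc = B^2-4AC = 431.9398 - 2842.7954 = -2410.8556
disc < 0

0 intersection points


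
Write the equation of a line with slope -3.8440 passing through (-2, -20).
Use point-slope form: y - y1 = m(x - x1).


y + 20 = -3.8440(x + 2)
y = -3.8440x - 20 + 3.8440*(-2)
y = -3.8440x - 27.6880

y = -3.8440x - 27.6880


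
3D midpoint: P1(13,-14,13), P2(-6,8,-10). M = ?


Mx = (13- 6)/2 = 3.5000
My = (-14+8)/2 = -3.0000
Mz = (13- 10)/2 = 1.5000

M = (3.5000, -3.0000, 1.5000)


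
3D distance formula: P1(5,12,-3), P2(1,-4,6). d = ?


dx=-4, dy=-16, dz=9
d = sqrt(16+256+81) = sqrt(353) = 18.7883

18.7883


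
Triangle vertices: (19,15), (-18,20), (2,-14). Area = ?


19*(20+ 14) = 646
-18*(-14-15) = 522
2*(15-20) = -10
sum = 1158
Area = |1158|/2 = 579.0000

579.0000 sq units


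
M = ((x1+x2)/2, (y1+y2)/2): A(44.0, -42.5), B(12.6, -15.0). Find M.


Mx = (44.0 + 12.6)/2 = 56.6/2 = 28.3000
My = (-42.5 - 15.0)/2 = -57.5/2 = -28.7500

(28.3000, -28.7500)


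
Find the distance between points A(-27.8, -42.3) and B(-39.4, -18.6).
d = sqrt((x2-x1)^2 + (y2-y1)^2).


dx = -39.4 + 27.8 = -11.6
dy = -18.6 + 42.3 = 23.7
d = sqrt(134.56 + 561.69) = sqrt(696.25) = 26.3865

26.3865


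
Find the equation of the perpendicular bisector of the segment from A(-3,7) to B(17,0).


Midpoint = (7, 3.5)
Slope of AB = dy/dx = -7/20 = -0.3500
Perp slope = -dx/dy = 20/7 = 2.8571
b = My - (perp slope)*Mx = 3.5 + (20*7)/(-7) = 3.5 - 20.0000 = -16.5000

y = 2.8571x - 16.5000


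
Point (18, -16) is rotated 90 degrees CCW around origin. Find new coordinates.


cos(90) = 0, sin(90) = 1
x' = 18*0 + 16*1 = 16
y' = 18*1 - 16*0 = 18

(16, 18)


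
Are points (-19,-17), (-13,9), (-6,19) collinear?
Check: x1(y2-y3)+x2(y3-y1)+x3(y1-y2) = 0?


-19*(9-19) - 13*(19+ 17) - 6*(-17-9)
= 190 - 468 + 156 = -122

No, not collinear (determinant = -122)


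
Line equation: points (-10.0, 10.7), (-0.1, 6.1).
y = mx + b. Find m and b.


m = (-4.6)/(9.9) = -0.4646
b = y1 - m*x1 = 10.7 - (-4.6*(-10.0))/(9.9) = 10.7 - 4.6465 = 6.0535

y = -0.4646x + 6.0535


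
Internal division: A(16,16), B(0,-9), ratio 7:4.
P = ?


Px = (7*0 + 4*16)/11 = 64/11 = 5.8182
Py = (7*(-9) + 4*16)/11 = 1/11 = 0.0909

P = (5.8182, 0.0909)


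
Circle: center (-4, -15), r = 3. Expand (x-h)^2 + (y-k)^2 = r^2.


(x+ 4)^2 + (y+ 15)^2 = 3^2
D = -2h = 8, E = -2k = 30
F = h^2+k^2-r^2 = 16+225-9 = 232

x^2 + y^2 + 8x + 30y + 232 = 0


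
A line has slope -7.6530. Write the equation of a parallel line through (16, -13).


Parallel lines have equal slopes.
m2 = -7.6530
b2 = -13 + 7.6530*16 = 109.4480

y = -7.6530x + 109.4480


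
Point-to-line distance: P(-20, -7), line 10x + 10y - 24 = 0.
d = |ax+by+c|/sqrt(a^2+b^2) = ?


|10*(-20) + 10*(-7) - 24| = |-294| = 294
sqrt(100 + 100) = sqrt(200) = 14.1421
d = 294/sqrt(200) = 20.7889

20.7889


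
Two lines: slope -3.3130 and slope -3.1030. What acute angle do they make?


m1-m2 = -0.21
1+m1*m2 = 11.280239
tan(theta) = |-0.21/11.280239| = 0.018617
theta = arctan(|-0.21/11.280239|) = 1.0665 degrees (acute angle)

1.0665 degrees


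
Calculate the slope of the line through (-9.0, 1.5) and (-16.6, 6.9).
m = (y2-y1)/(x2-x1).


dy = 6.9 - 1.5 = 5.4
dx = -16.6 + 9.0 = -7.6
m = 5.4/(-7.6) = -0.7105

m = -0.7105


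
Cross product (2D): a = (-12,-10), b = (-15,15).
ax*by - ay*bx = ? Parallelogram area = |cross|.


cross = -12*15 + 10*(-15) = -180 - 150 = -330
Parallelogram area = |-330| = 330

cross = -330, parallelogram area = 330


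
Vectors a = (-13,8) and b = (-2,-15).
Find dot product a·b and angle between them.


a·b = -13*(-2) + 8*(-15) = 26 - 120 = -94
|a| = sqrt(169+64) = 15.2643
|b| = sqrt(4+225) = 15.1327
cos(theta) = -94/(sqrt(233)*sqrt(229)) = -94/sqrt(53357) = -0.406942
theta = arccos(-94/sqrt(53357)) = 114.0129 degrees

a·b = -94, theta = 114.0129 deg


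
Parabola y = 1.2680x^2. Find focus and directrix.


a = 1.2680
1/(4a) = 0.1972
Focus = (0, 0.1972)
Directrix: y = -0.1972

Focus = (0, 0.1972), Directrix: y = -0.1972


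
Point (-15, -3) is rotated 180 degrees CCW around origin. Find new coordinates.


cos(180) = -1, sin(180) = 0
x' = -15*(-1) + 3*0 = 15
y' = -15*0 - 3*(-1) = 3

(15, 3)


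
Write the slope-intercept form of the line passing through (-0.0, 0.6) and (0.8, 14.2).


m = (13.6)/(0.8) = 17.0000
b = y1 - m*x1 = 0.6 - (13.6*(-0.0))/(0.8) = 0.6 - 0 = 0.6000

y = 17.0000x + 0.6000


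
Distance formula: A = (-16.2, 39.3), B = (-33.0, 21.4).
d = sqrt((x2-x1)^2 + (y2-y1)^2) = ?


dx = -33.0 + 16.2 = -16.8
dy = 21.4 - 39.3 = -17.9
d = sqrt(282.24 + 320.41) = sqrt(602.65) = 24.5489

24.5489


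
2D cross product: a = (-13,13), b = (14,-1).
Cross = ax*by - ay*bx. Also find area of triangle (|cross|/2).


cross = -13*(-1) - 13*14 = 13 - 182 = -169
Triangle area = |-169|/2 = 169/2 = 84.5000

cross = -169, triangle area = 84.5000


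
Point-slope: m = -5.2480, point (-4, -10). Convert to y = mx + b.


y + 10 = -5.2480(x + 4)
y = -5.2480x - 10 + 5.2480*(-4)
y = -5.2480x - 30.9920

y = -5.2480x - 30.9920


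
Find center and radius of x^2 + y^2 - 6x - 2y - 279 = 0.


h = -D/2 = 6/2 = 3
k = -E/2 = 2/2 = 1
r^2 = h^2 + k^2 - F = 9 + 1 + 279 = 289
r = 17

Center (3, 1), radius = 17


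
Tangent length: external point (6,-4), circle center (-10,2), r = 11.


d = sqrt((6+ 10)^2 + (-4-2)^2) = sqrt(256+36) = 17.0880
L = sqrt(292.0000 - 121) = sqrt(171.0000) = 13.0767

13.0767


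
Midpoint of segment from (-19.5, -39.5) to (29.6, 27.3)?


Mx = (-19.5 + 29.6)/2 = 10.1/2 = 5.0500
My = (-39.5 + 27.3)/2 = -12.2/2 = -6.1000

(5.0500, -6.1000)


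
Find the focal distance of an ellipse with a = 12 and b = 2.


c^2 = 12^2 - 2^2 = 144 - 4 = 140
c = sqrt(140) = 11.8322

c = 11.8322


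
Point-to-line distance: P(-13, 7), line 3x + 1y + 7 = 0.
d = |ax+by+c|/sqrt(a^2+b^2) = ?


|3*(-13) + 1*7 + 7| = |-25| = 25
sqrt(9 + 1) = sqrt(10) = 3.1623
d = 25/sqrt(10) = 7.9057

7.9057


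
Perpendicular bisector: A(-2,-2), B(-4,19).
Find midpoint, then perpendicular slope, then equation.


Midpoint = (-3, 8.5)
Slope of AB = dy/dx = 21/(-2) = -10.5000
Perp slope = -dx/dy = 2/21 = 0.0952
b = My - (perp slope)*Mx = 8.5 + (-2*(-3))/21 = 8.5 + 0.2857 = 8.7857

y = 0.0952x + 8.7857


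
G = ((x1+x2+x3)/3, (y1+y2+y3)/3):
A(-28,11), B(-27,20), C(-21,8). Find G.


Gx = (-28- 27- 21)/3 = -76/3 = -25.3333
Gy = (11+20+8)/3 = 39/3 = 13.0000

G = (-25.3333, 13.0000)


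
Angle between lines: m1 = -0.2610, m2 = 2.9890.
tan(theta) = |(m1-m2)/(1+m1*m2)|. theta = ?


m1-m2 = -3.25
1+m1*m2 = 0.219871
tan(theta) = |-3.25/0.219871| = 14.781395
theta = arctan(|-3.25/0.219871|) = 86.1297 degrees (acute angle)

86.1297 degrees


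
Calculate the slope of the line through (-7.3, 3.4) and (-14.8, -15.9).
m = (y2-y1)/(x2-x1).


dy = -15.9 - 3.4 = -19.3
dx = -14.8 + 7.3 = -7.5
m = -19.3/(-7.5) = 2.5733

m = 2.5733


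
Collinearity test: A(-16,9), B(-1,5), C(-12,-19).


-16*(5+ 19) - 1*(-19-9) - 12*(9-5)
= -384 + 28 - 48 = -404

No, not collinear (determinant = -404)


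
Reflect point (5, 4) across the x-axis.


Reflection rule for x-axis: (x, -y)
(5, 4) -> (5, -4)

(5, -4)


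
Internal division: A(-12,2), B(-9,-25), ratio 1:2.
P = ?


Px = (1*(-9) + 2*(-12))/3 = -33/3 = -11.0000
Py = (1*(-25) + 2*2)/3 = -21/3 = -7.0000

P = (-11.0000, -7.0000)


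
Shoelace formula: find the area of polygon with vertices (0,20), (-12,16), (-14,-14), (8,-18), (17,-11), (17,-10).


sum(xi*y_{i+1}) = 0*16 - 12*(-14) - 14*(-18) + 8*(-11) + 17*(-10) + 17*20 = 502
sum(yi*x_{i+1}) = 20*(-12) + 16*(-14) - 14*8 - 18*17 - 11*17 - 10*0 = -1069
Area = |502 + 1069|/2 = 1571/2 = 785.5000

785.5000 sq units


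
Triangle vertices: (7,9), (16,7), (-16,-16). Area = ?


7*(7+ 16) = 161
16*(-16-9) = -400
-16*(9-7) = -32
sum = -271
Area = |-271|/2 = 135.5000

135.5000 sq units


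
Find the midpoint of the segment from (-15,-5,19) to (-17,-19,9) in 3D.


Mx = (-15- 17)/2 = -16.0000
My = (-5- 19)/2 = -12.0000
Mz = (19+9)/2 = 14.0000

M = (-16.0000, -12.0000, 14.0000)


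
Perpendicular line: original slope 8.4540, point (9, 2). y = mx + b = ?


Perpendicular slope = -1/m1 = -1/8.4540 = -0.1183
b2 = y0 - m2*x0 = 2 + 9/8.4540 = 2 + 1.0646 = 3.0646

y = -0.1183x + 3.0646


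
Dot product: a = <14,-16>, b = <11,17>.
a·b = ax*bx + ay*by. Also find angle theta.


a·b = 14*11 - 16*17 = 154 - 272 = -118
|a| = sqrt(196+256) = 21.2603
|b| = sqrt(121+289) = 20.2485
cos(theta) = -118/(sqrt(452)*sqrt(410)) = -118/sqrt(185320) = -0.274107
theta = arccos(-118/sqrt(185320)) = 105.9088 degrees

a·b = -118, theta = 105.9088 deg


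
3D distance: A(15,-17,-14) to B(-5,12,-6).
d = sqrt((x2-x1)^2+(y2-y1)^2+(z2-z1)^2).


dx=-20, dy=29, dz=8
d = sqrt(400+841+64) = sqrt(1305) = 36.1248

36.1248


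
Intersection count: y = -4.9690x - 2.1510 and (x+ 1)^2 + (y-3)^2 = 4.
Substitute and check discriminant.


Substitute y = -4.9690x - 2.1510: (x+ 1)^2 + (-4.9690x- 2.1510-3)^2 = 4
Expand to Ax^2 + Bx + C = 0, where b-k = -5.151
A = 1+m^2 = 25.690961
B = 2(m(b-k) - h) = 2(-4.9690*(-5.151) + 1) = 53.190638
C = h^2 + (b-k)^2 - r^2 = 1 + 26.532801 - 4 = 23.532801
disc = B^2-4AC = 2829.2440 - 2418.3211 = 410.9229
disc > 0

2 intersection points


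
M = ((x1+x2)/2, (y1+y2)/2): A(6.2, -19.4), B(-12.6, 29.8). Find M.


Mx = (6.2 - 12.6)/2 = -6.4/2 = -3.2000
My = (-19.4 + 29.8)/2 = 10.4/2 = 5.2000

(-3.2000, 5.2000)


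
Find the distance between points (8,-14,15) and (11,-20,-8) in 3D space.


dx=3, dy=-6, dz=-23
d = sqrt(9+36+529) = sqrt(574) = 23.9583

23.9583


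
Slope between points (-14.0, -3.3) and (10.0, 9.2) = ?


dy = 9.2 + 3.3 = 12.5
dx = 10.0 + 14.0 = 24.0
m = 12.5/24.0 = 0.5208

m = 0.5208


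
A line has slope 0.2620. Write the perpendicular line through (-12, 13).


Perpendicular slope = -1/m1 = -1/0.2620 = -3.8168
b2 = y0 - m2*x0 = 13 - 12/0.2620 = 13 - 45.8015 = -32.8015

y = -3.8168x - 32.8015


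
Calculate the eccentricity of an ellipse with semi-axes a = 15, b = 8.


c = sqrt(225-64) = sqrt(161) = 12.6886
e = c/a = sqrt(161)/15 = 0.8459

e = 0.8459


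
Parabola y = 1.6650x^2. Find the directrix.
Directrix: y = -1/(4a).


a = 1.6650
1/(4a) = 0.1502
directrix: y = -0.1502 = -0.1502

y = -0.1502


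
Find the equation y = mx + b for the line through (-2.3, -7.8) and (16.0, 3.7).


m = (11.5)/(18.3) = 0.6284
b = y1 - m*x1 = -7.8 - (11.5*(-2.3))/(18.3) = -7.8 + 1.4454 = -6.3546

y = 0.6284x - 6.3546


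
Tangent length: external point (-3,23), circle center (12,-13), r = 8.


d = sqrt((-3-12)^2 + (23+ 13)^2) = sqrt(225+1296) = 39.0000
L = sqrt(1521.0000 - 64) = sqrt(1457.0000) = 38.1707

38.1707


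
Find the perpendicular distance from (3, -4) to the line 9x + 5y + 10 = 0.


|9*3 + 5*(-4) + 10| = |17| = 17
sqrt(81 + 25) = sqrt(106) = 10.2956
d = 17/sqrt(106) = 1.6512

1.6512


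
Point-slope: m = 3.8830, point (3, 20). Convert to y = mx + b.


y - 20 = 3.8830(x - 3)
y = 3.8830x + 20 - 3.8830*3
y = 3.8830x + 8.3510

y = 3.8830x + 8.3510


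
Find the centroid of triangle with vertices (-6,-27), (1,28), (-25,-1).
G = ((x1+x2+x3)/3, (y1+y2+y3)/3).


Gx = (-6+1- 25)/3 = -30/3 = -10.0000
Gy = (-27+28- 1)/3 = 0/3 = 0

G = (-10.0000, 0)


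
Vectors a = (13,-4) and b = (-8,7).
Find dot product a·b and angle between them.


a·b = 13*(-8) - 4*7 = -104 - 28 = -132
|a| = sqrt(169+16) = 13.6015
|b| = sqrt(64+49) = 10.6301
cos(theta) = -132/(sqrt(185)*sqrt(113)) = -132/sqrt(20905) = -0.912954
theta = arccos(-132/sqrt(20905)) = 155.9168 degrees

a·b = -132, theta = 155.9168 deg


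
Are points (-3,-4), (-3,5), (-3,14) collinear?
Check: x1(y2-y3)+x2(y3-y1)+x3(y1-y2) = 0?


-3*(5-14) - 3*(14+ 4) - 3*(-4-5)
= 27 - 54 + 27 = 0

Yes, collinear (determinant = 0)


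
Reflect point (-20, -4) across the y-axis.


Reflection rule for y-axis: (-x, y)
(-20, -4) -> (20, -4)

(20, -4)


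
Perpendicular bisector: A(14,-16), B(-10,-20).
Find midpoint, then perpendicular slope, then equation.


Midpoint = (2, -18)
Slope of AB = dy/dx = -4/(-24) = 0.1667
Perp slope = -dx/dy = -24/4 = -6.0000
b = My - (perp slope)*Mx = -18 + (-24*2)/(-4) = -18 + 12.0000 = -6.0000

y = -6.0000x - 6.0000


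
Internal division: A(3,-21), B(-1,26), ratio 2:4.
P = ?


Px = (2*(-1) + 4*3)/6 = 10/6 = 1.6667
Py = (2*26 + 4*(-21))/6 = -32/6 = -5.3333

P = (1.6667, -5.3333)


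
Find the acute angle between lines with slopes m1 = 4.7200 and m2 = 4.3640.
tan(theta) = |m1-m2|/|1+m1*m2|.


m1-m2 = 0.356
1+m1*m2 = 21.59808
tan(theta) = |0.356/21.59808| = 0.016483
theta = arctan(|0.356/21.59808|) = 0.9443 degrees (acute angle)

0.9443 degrees


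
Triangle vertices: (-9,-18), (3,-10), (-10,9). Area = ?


-9*(-10-9) = 171
3*(9+ 18) = 81
-10*(-18+ 10) = 80
sum = 332
Area = |332|/2 = 166.0000

166.0000 sq units


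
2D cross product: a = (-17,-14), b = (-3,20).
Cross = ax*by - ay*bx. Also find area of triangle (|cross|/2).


cross = -17*20 + 14*(-3) = -340 - 42 = -382
Triangle area = |-382|/2 = 382/2 = 191.0000

cross = -382, triangle area = 191.0000


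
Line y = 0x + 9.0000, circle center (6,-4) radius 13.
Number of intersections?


Substitute y = 0x + 9.0000: (x-6)^2 + (0x+9.0000+ 4)^2 = 169
Expand to Ax^2 + Bx + C = 0, where b-k = 13
A = 1+m^2 = 1
B = 2(m(b-k) - h) = 2(0*13 - 6) = -12
C = h^2 + (b-k)^2 - r^2 = 36 + 169 - 169 = 36
disc = B^2-4AC = 144.0000 - 144.0000 = 0
disc = 0

1 intersection point (tangent)


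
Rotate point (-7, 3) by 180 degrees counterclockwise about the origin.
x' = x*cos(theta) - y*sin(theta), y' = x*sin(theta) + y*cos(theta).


cos(180) = -1, sin(180) = 0
x' = -7*(-1) - 3*0 = 7
y' = -7*0 + 3*(-1) = -3

(7, -3)


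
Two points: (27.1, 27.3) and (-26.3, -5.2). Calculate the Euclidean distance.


dx = -26.3 - 27.1 = -53.4
dy = -5.2 - 27.3 = -32.5
d = sqrt(2851.56 + 1056.25) = sqrt(3907.81) = 62.5125

62.5125


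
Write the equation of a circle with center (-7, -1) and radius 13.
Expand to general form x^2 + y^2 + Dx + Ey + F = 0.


(x+ 7)^2 + (y+ 1)^2 = 13^2
D = -2h = 14, E = -2k = 2
F = h^2+k^2-r^2 = 49+1-169 = -119

x^2 + y^2 + 14x + 2y - 119 = 0


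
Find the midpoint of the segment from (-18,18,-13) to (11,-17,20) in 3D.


Mx = (-18+11)/2 = -3.5000
My = (18- 17)/2 = 0.5000
Mz = (-13+20)/2 = 3.5000

M = (-3.5000, 0.5000, 3.5000)


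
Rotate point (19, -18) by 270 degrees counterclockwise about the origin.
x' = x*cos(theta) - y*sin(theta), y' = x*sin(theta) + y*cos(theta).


cos(270) = 0, sin(270) = -1
x' = 19*0 + 18*(-1) = -18
y' = 19*(-1) - 18*0 = -19

(-18, -19)


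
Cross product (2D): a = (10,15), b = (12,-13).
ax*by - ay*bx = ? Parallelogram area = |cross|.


cross = 10*(-13) - 15*12 = -130 - 180 = -310
Parallelogram area = |-310| = 310

cross = -310, parallelogram area = 310


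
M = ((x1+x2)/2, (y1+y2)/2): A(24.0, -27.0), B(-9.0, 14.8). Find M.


Mx = (24.0 - 9.0)/2 = 15.0/2 = 7.5000
My = (-27.0 + 14.8)/2 = -12.2/2 = -6.1000

(7.5000, -6.1000)


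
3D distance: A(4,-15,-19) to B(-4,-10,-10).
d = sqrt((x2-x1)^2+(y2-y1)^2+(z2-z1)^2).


dx=-8, dy=5, dz=9
d = sqrt(64+25+81) = sqrt(170) = 13.0384

13.0384


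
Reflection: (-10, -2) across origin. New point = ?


Reflection rule for origin: (-x, -y)
(-10, -2) -> (10, 2)

(10, 2)


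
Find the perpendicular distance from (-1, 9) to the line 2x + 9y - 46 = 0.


|2*(-1) + 9*9 - 46| = |33| = 33
sqrt(4 + 81) = sqrt(85) = 9.2195
d = 33/sqrt(85) = 3.5794

3.5794


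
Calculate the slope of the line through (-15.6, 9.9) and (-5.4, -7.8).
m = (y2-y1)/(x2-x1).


dy = -7.8 - 9.9 = -17.7
dx = -5.4 + 15.6 = 10.2
m = -17.7/10.2 = -1.7353

m = -1.7353


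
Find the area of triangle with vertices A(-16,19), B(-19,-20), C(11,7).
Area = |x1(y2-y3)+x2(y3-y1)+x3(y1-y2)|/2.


-16*(-20-7) = 432
-19*(7-19) = 228
11*(19+ 20) = 429
sum = 1089
Area = |1089|/2 = 544.5000

544.5000 sq units


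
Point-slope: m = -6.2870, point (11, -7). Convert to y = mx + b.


y + 7 = -6.2870(x - 11)
y = -6.2870x - 7 + 6.2870*11
y = -6.2870x + 62.1570

y = -6.2870x + 62.1570


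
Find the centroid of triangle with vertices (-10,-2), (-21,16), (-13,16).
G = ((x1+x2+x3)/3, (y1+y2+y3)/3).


Gx = (-10- 21- 13)/3 = -44/3 = -14.6667
Gy = (-2+16+16)/3 = 30/3 = 10.0000

G = (-14.6667, 10.0000)


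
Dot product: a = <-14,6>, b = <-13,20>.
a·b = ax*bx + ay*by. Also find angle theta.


a·b = -14*(-13) + 6*20 = 182 + 120 = 302
|a| = sqrt(196+36) = 15.2315
|b| = sqrt(169+400) = 23.8537
cos(theta) = 302/(sqrt(232)*sqrt(569)) = 302/sqrt(132008) = 0.831202
theta = arccos(302/sqrt(132008)) = 33.7775 degrees

a·b = 302, theta = 33.7775 deg


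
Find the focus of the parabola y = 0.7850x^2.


a = 0.7850
4a = 3.1400
focus = (0, 1/3.1400) = (0, 0.3185)

Focus = (0, 0.3185)


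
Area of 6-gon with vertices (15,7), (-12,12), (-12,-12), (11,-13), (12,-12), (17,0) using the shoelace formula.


sum(xi*y_{i+1}) = 15*12 - 12*(-12) - 12*(-13) + 11*(-12) + 12*0 + 17*7 = 467
sum(yi*x_{i+1}) = 7*(-12) + 12*(-12) - 12*11 - 13*12 - 12*17 + 0*15 = -720
Area = |467 + 720|/2 = 1187/2 = 593.5000

593.5000 sq units


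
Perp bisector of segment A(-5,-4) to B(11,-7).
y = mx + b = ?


Midpoint = (3, -5.5)
Slope of AB = dy/dx = -3/16 = -0.1875
Perp slope = -dx/dy = 16/3 = 5.3333
b = My - (perp slope)*Mx = -5.5 + (16*3)/(-3) = -5.5 - 16.0000 = -21.5000

y = 5.3333x - 21.5000


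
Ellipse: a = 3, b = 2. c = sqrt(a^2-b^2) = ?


c^2 = 3^2 - 2^2 = 9 - 4 = 5
c = sqrt(5) = 2.2361

c = 2.2361


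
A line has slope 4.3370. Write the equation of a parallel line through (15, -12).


Parallel lines have equal slopes.
m2 = 4.3370
b2 = -12 - 4.3370*15 = -77.0550

y = 4.3370x - 77.0550


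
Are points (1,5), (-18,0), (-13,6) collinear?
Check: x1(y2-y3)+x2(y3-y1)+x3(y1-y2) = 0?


1*(0-6) - 18*(6-5) - 13*(5-0)
= -6 - 18 - 65 = -89

No, not collinear (determinant = -89)


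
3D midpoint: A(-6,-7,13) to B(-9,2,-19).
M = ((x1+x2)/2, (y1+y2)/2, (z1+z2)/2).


Mx = (-6- 9)/2 = -7.5000
My = (-7+2)/2 = -2.5000
Mz = (13- 19)/2 = -3.0000

M = (-7.5000, -2.5000, -3.0000)


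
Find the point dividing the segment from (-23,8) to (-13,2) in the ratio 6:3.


Px = (6*(-13) + 3*(-23))/9 = -147/9 = -16.3333
Py = (6*2 + 3*8)/9 = 36/9 = 4.0000

P = (-16.3333, 4.0000)


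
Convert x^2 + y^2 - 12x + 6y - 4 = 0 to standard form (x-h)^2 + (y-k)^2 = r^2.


h = -D/2 = 12/2 = 6
k = -E/2 = -6/2 = -3
r^2 = h^2 + k^2 - F = 36 + 9 + 4 = 49
r = 7

Center (6, -3), radius = 7


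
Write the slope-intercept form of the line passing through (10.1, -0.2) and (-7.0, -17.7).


m = (-17.5)/(-17.1) = 1.0234
b = y1 - m*x1 = -0.2 - (-17.5*10.1)/(-17.1) = -0.2 - 10.3363 = -10.5363

y = 1.0234x - 10.5363


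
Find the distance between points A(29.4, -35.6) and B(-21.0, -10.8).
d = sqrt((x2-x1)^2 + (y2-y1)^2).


dx = -21.0 - 29.4 = -50.4
dy = -10.8 + 35.6 = 24.8
d = sqrt(2540.16 + 615.04) = sqrt(3155.2) = 56.1712

56.1712


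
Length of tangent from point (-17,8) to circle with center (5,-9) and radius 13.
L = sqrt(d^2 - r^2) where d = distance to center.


d = sqrt((-17-5)^2 + (8+ 9)^2) = sqrt(484+289) = 27.8029
L = sqrt(773.0000 - 169) = sqrt(604.0000) = 24.5764

24.5764


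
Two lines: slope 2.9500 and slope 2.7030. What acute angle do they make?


m1-m2 = 0.247
1+m1*m2 = 8.97385
tan(theta) = |0.247/8.97385| = 0.027524
theta = arctan(|0.247/8.97385|) = 1.5766 degrees (acute angle)

1.5766 degrees


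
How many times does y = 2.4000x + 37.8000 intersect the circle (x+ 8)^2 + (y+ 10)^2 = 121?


Substitute y = 2.4000x + 37.8000: (x+ 8)^2 + (2.4000x+37.8000+ 10)^2 = 121
Expand to Ax^2 + Bx + C = 0, where b-k = 47.8
A = 1+m^2 = 6.76
B = 2(m(b-k) - h) = 2(2.4000*47.8 + 8) = 245.44
C = h^2 + (b-k)^2 - r^2 = 64 + 2284.84 - 121 = 2227.84
disc = B^2-4AC = 60240.7936 - 60240.7936 = 0
disc = 0

1 intersection point (tangent)


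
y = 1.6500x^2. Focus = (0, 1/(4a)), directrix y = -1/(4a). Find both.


a = 1.6500
1/(4a) = 0.1515
Focus = (0, 0.1515)
Directrix: y = -0.1515

Focus = (0, 0.1515), Directrix: y = -0.1515


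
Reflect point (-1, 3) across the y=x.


Reflection rule for y=x: (y, x)
(-1, 3) -> (3, -1)

(3, -1)


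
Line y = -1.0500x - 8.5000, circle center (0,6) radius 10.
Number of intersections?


Substitute y = -1.0500x - 8.5000: (x-0)^2 + (-1.0500x- 8.5000-6)^2 = 100
Expand to Ax^2 + Bx + C = 0, where b-k = -14.5
A = 1+m^2 = 2.1025
B = 2(m(b-k) - h) = 2(-1.0500*(-14.5) - 0) = 30.45
C = h^2 + (b-k)^2 - r^2 = 0 + 210.25 - 100 = 110.25
disc = B^2-4AC = 927.2025 - 927.2025 = 0
disc = 0

1 intersection point (tangent)


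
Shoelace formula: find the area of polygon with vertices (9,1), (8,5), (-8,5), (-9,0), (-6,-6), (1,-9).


sum(xi*y_{i+1}) = 9*5 + 8*5 - 8*0 - 9*(-6) - 6*(-9) + 1*1 = 194
sum(yi*x_{i+1}) = 1*8 + 5*(-8) + 5*(-9) + 0*(-6) - 6*1 - 9*9 = -164
Area = |194 + 164|/2 = 358/2 = 179.0000

179.0000 sq units


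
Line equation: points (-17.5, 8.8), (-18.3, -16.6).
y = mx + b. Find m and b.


m = (-25.4)/(-0.8) = 31.7500
b = y1 - m*x1 = 8.8 - (-25.4*(-17.5))/(-0.8) = 8.8 + 555.6250 = 564.4250

y = 31.7500x + 564.4250


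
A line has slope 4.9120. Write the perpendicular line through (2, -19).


Perpendicular slope = -1/m1 = -1/4.9120 = -0.2036
b2 = y0 - m2*x0 = -19 + 2/4.9120 = -19 + 0.4072 = -18.5928

y = -0.2036x - 18.5928


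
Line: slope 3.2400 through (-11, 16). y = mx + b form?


y - 16 = 3.2400(x + 11)
y = 3.2400x + 16 - 3.2400*(-11)
y = 3.2400x + 51.6400

y = 3.2400x + 51.6400


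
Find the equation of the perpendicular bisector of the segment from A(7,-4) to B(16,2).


Midpoint = (11.5, -1)
Slope of AB = dy/dx = 6/9 = 0.6667
Perp slope = -dx/dy = -9/6 = -1.5000
b = My - (perp slope)*Mx = -1 + (9*11.5)/6 = -1 + 17.2500 = 16.2500

y = -1.5000x + 16.2500


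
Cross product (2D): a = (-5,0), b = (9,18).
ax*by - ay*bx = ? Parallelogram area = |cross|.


cross = -5*18 - 0*9 = -90 - 0 = -90
Parallelogram area = |-90| = 90

cross = -90, parallelogram area = 90


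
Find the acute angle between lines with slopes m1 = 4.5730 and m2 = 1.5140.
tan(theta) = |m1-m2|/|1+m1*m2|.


m1-m2 = 3.059
1+m1*m2 = 7.923522
tan(theta) = |3.059/7.923522| = 0.386066
theta = arctan(|3.059/7.923522|) = 21.1099 degrees (acute angle)

21.1099 degrees


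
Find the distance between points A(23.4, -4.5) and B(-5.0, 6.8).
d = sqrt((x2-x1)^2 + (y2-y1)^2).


dx = -5.0 - 23.4 = -28.4
dy = 6.8 + 4.5 = 11.3
d = sqrt(806.56 + 127.69) = sqrt(934.25) = 30.5655

30.5655


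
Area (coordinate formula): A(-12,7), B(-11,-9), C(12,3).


-12*(-9-3) = 144
-11*(3-7) = 44
12*(7+ 9) = 192
sum = 380
Area = |380|/2 = 190.0000

190.0000 sq units


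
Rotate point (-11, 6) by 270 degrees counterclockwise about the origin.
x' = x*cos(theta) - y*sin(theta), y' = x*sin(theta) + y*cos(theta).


cos(270) = 0, sin(270) = -1
x' = -11*0 - 6*(-1) = 6
y' = -11*(-1) + 6*0 = 11

(6, 11)


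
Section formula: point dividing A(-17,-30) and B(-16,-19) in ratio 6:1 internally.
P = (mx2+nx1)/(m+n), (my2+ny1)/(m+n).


Px = (6*(-16) + 1*(-17))/7 = -113/7 = -16.1429
Py = (6*(-19) + 1*(-30))/7 = -144/7 = -20.5714

P = (-16.1429, -20.5714)


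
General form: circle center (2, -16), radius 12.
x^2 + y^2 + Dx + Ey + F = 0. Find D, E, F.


(x-2)^2 + (y+ 16)^2 = 12^2
D = -2h = -4, E = -2k = 32
F = h^2+k^2-r^2 = 4+256-144 = 116

D = -4, E = 32, F = 116


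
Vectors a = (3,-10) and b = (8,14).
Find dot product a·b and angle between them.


a·b = 3*8 - 10*14 = 24 - 140 = -116
|a| = sqrt(9+100) = 10.4403
|b| = sqrt(64+196) = 16.1245
cos(theta) = -116/(sqrt(109)*sqrt(260)) = -116/sqrt(28340) = -0.689062
theta = arccos(-116/sqrt(28340)) = 133.5559 degrees

a·b = -116, theta = 133.5559 deg


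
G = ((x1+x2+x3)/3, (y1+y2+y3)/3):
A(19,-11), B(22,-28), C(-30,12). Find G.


Gx = (19+22- 30)/3 = 11/3 = 3.6667
Gy = (-11- 28+12)/3 = -27/3 = -9.0000

G = (3.6667, -9.0000)


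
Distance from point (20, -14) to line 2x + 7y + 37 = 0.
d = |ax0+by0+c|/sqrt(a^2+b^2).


|2*20 + 7*(-14) + 37| = |-21| = 21
sqrt(4 + 49) = sqrt(53) = 7.2801
d = 21/sqrt(53) = 2.8846

2.8846


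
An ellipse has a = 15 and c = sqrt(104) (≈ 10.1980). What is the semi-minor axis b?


b^2 = 15^2 - (sqrt(104))^2 = 225 - 104 = 121
b = sqrt(121) = 11

b = 11


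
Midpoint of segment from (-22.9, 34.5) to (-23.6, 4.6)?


Mx = (-22.9 - 23.6)/2 = -46.5/2 = -23.2500
My = (34.5 + 4.6)/2 = 39.1/2 = 19.5500

(-23.2500, 19.5500)


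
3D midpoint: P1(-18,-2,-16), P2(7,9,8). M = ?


Mx = (-18+7)/2 = -5.5000
My = (-2+9)/2 = 3.5000
Mz = (-16+8)/2 = -4.0000

M = (-5.5000, 3.5000, -4.0000)


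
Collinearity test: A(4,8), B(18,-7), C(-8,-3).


4*(-7+ 3) + 18*(-3-8) - 8*(8+ 7)
= -16 - 198 - 120 = -334

No, not collinear (determinant = -334)


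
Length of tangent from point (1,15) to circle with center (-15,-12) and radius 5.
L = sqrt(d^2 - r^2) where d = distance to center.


d = sqrt((1+ 15)^2 + (15+ 12)^2) = sqrt(256+729) = 31.3847
L = sqrt(985.0000 - 25) = sqrt(960.0000) = 30.9839

30.9839


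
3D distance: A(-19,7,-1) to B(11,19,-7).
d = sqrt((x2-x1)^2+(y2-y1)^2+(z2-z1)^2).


dx=30, dy=12, dz=-6
d = sqrt(900+144+36) = sqrt(1080) = 32.8634

32.8634


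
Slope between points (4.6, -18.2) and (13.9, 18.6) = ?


dy = 18.6 + 18.2 = 36.8
dx = 13.9 - 4.6 = 9.3
m = 36.8/9.3 = 3.9570

m = 3.9570


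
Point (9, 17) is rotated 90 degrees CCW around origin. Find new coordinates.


cos(90) = 0, sin(90) = 1
x' = 9*0 - 17*1 = -17
y' = 9*1 + 17*0 = 9

(-17, 9)


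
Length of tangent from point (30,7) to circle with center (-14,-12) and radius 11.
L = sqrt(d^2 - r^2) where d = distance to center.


d = sqrt((30+ 14)^2 + (7+ 12)^2) = sqrt(1936+361) = 47.9270
L = sqrt(2297.0000 - 121) = sqrt(2176.0000) = 46.6476

46.6476


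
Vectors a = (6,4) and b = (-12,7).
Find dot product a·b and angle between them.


a·b = 6*(-12) + 4*7 = -72 + 28 = -44
|a| = sqrt(36+16) = 7.2111
|b| = sqrt(144+49) = 13.8924
cos(theta) = -44/(sqrt(52)*sqrt(193)) = -44/sqrt(10036) = -0.439210
theta = arccos(-44/sqrt(10036)) = 116.0535 degrees

a·b = -44, theta = 116.0535 deg


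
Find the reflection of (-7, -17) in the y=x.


Reflection rule for y=x: (y, x)
(-7, -17) -> (-17, -7)

(-17, -7)


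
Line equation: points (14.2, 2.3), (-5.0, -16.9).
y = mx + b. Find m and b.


m = (-19.2)/(-19.2) = 1.0000
b = y1 - m*x1 = 2.3 - (-19.2*14.2)/(-19.2) = 2.3 - 14.2000 = -11.9000

y = 1.0000x - 11.9000


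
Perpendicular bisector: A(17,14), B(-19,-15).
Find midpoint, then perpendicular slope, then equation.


Midpoint = (-1, -0.5)
Slope of AB = dy/dx = -29/(-36) = 0.8056
Perp slope = -dx/dy = -36/29 = -1.2414
b = My - (perp slope)*Mx = -0.5 + (-36*(-1))/(-29) = -0.5 - 1.2414 = -1.7414

y = -1.2414x - 1.7414


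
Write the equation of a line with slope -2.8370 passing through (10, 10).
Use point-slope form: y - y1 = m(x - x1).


y - 10 = -2.8370(x - 10)
y = -2.8370x + 10 + 2.8370*10
y = -2.8370x + 38.3700

y = -2.8370x + 38.3700


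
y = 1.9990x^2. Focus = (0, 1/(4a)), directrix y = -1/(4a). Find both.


a = 1.9990
1/(4a) = 0.1251
Focus = (0, 0.1251)
Directrix: y = -0.1251

Focus = (0, 0.1251), Directrix: y = -0.1251
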